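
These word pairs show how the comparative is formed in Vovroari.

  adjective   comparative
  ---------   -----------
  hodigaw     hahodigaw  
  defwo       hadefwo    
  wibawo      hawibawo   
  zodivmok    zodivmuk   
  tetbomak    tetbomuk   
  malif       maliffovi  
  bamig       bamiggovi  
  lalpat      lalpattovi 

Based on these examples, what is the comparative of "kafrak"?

defwo and zodivmok both have last vowel 'o' yet inflect differently (hadefwo, zodivmuk), so the last vowel is not what conditions the rule; the final letter is.
"kafrak" ends in -k. The stems ending in -k (zodivmok → zodivmuk, tetbomak → tetbomuk) change the last vowel to 'u'.
So kafrak → kafruk.

kafruk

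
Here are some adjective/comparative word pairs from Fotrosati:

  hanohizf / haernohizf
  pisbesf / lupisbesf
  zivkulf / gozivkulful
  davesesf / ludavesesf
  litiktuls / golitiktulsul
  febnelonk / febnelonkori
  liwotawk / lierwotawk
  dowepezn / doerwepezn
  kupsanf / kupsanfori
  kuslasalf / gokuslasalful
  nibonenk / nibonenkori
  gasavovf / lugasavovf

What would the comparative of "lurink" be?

lurinkori

zivkulf and kupsanf both end in -f yet inflect differently (gozivkulful, kupsanfori), so the final letter is not what conditions the rule; the second-to-last letter is.
"lurink" has second-to-last letter 'n'. The stems whose second-to-last letter is 'n' (nibonenk → nibonenkori, febnelonk → febnelonkori, kupsanf → kupsanfori) add -ori.
So lurink → lurinkori.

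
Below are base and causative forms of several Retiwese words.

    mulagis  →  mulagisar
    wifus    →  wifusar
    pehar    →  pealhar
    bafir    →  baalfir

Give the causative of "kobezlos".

mulagis and bafir both have last vowel 'i' yet inflect differently (mulagisar, baalfir), so the last vowel is not what conditions the rule; the final letter is.
"kobezlos" ends in -s. The stems ending in -s (mulagis → mulagisar, wifus → wifusar) add -ar.
The other pattern: stems ending in -r insert -al- after the first vowel.
So kobezlos → kobezlosar.

kobezlosar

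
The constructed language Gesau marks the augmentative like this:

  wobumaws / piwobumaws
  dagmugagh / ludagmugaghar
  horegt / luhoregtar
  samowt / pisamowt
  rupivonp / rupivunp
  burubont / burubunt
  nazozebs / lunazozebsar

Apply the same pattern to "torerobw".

"torerobw" has second-to-last letter 'b'. The one such stem in the data (nazozebs → lunazozebsar) adds lu- … -ar around the stem, so the same rule applies.
So torerobw → lutorerobwar.

lutorerobwar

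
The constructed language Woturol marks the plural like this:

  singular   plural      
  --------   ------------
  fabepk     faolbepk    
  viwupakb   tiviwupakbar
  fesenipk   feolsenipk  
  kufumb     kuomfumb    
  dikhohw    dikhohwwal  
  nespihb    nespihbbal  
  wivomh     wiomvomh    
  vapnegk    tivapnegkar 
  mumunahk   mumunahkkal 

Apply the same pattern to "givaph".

giolvaph

fesenipk and mumunahk both end in -k yet inflect differently (feolsenipk, mumunahkkal), so the final letter is not what conditions the rule; the second-to-last letter is.
"givaph" has second-to-last letter 'p'. The stems whose second-to-last letter is 'p' (fesenipk → feolsenipk, fabepk → faolbepk) insert -ol- after the first vowel.
So givaph → giolvaph.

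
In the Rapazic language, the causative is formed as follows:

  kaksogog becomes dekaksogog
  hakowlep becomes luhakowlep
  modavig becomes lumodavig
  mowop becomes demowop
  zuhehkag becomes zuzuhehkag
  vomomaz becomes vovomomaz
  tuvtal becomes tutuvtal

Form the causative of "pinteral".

pipinteral

"pinteral" has last vowel 'a'. The stems whose last vowel is 'a' (vomomaz → vovomomaz, tuvtal → tutuvtal, zuhehkag → zuzuhehkag) repeat the first consonant+vowel as a prefix.
So pinteral → pipinteral.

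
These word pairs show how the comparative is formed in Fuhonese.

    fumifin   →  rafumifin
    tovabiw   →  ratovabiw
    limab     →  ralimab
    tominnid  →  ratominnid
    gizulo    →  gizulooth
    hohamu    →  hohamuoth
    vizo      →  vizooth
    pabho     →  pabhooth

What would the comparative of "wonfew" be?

"wonfew" ends in a consonant. The stems ending in a consonant (fumifin → rafumifin, tovabiw → ratovabiw, limab → ralimab) add the prefix ra-.
The other pattern: stems ending in a vowel add -oth.
So wonfew → rawonfew.

rawonfew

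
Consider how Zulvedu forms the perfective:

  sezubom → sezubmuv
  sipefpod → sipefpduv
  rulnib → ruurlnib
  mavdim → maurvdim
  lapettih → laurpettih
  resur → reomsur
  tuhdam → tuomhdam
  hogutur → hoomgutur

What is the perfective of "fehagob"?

fehagbuv

sezubom and mavdim both end in -m yet inflect differently (sezubmuv, maurvdim), so the final letter is not what conditions the rule; the last vowel is.
"fehagob" has last vowel 'o'. The stems whose last vowel is 'o' (sezubom → sezubmuv, sipefpod → sipefpduv) delete the last vowel and add -uv.
The other patterns: stems whose last vowel is 'i' insert -ur- after the first vowel; stems whose last vowel is 'a' or 'u' insert -om- after the first vowel.
So fehagob → fehagbuv.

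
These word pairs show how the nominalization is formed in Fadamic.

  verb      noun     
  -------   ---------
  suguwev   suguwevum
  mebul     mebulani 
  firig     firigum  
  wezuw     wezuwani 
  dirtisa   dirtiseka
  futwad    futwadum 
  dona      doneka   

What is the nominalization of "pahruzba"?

dona and futwad both have last vowel 'a' yet inflect differently (doneka, futwadum), so the last vowel is not what conditions the rule; the final letter is.
"pahruzba" ends in -a. The stems ending in -a (dona → doneka, dirtisa → dirtiseka) drop the final letter and add -eka.
So pahruzba → pahruzbeka.

pahruzbeka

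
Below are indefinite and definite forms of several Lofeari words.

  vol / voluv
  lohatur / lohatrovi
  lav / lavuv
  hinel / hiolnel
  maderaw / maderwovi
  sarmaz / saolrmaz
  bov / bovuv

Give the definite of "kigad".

"kigad" has 2 vowels. The stems with 2 vowels (hinel → hiolnel, sarmaz → saolrmaz) insert -ol- after the first vowel.
The other patterns: stems with 1 vowel add -uv; stems with 3 vowels delete the last vowel and add -ovi.
So kigad → kiolgad.

kiolgad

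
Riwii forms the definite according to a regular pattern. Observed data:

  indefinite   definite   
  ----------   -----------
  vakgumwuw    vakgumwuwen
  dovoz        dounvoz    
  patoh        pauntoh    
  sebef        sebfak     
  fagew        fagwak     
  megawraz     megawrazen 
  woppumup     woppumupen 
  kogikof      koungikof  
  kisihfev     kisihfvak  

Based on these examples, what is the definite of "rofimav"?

sebef and kogikof both end in -f yet inflect differently (sebfak, koungikof), so the final letter is not what conditions the rule; the last vowel is.
"rofimav" has last vowel 'a'. The one such stem in the data (megawraz → megawrazen) adds -en, so the same rule applies.
The other patterns: stems whose last vowel is 'e' delete the last vowel and add -ak; stems whose last vowel is 'o' insert -un- after the first vowel.
So rofimav → rofimaven.

rofimaven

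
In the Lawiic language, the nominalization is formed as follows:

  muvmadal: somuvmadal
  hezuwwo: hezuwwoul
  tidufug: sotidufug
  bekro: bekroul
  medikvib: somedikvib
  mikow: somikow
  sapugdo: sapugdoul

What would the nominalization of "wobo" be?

woboul

mikow and bekro both have last vowel 'o' yet inflect differently (somikow, bekroul), so the last vowel is not what conditions the rule; whether the stem ends in a vowel or a consonant is.
"wobo" ends in a vowel. The stems ending in a vowel (bekro → bekroul, sapugdo → sapugdoul, hezuwwo → hezuwwoul) add -ul.
So wobo → woboul.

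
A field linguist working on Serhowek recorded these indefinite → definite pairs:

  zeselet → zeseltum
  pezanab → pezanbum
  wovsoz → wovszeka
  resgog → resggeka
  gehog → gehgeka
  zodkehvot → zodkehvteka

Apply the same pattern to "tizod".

tizdeka

zodkehvot and zeselet both end in -t yet inflect differently (zodkehvteka, zeseltum), so the final letter is not what conditions the rule; the last vowel is.
"tizod" has last vowel 'o'. The stems whose last vowel is 'o' (gehog → gehgeka, wovsoz → wovszeka, resgog → resggeka) delete the last vowel and add -eka.
So tizod → tizdeka.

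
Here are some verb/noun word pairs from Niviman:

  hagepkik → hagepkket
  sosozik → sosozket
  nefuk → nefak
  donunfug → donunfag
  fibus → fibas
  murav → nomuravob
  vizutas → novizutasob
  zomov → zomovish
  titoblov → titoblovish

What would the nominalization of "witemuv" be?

"witemuv" has last vowel 'u'. The stems whose last vowel is 'u' (nefuk → nefak, donunfug → donunfag, fibus → fibas) change the last vowel to 'a'.
So witemuv → witemav.

witemav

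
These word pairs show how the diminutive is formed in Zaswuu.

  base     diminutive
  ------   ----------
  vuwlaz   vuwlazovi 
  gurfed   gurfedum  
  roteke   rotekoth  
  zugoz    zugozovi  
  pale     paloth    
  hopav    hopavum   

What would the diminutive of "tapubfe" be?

"tapubfe" ends in -e. The stems ending in -e (roteke → rotekoth, pale → paloth) drop the final letter and add -oth.
So tapubfe → tapubfoth.

tapubfoth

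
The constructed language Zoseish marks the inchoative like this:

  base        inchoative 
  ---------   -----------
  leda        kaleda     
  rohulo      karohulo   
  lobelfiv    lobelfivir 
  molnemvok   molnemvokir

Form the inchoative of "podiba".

rohulo and molnemvok both have last vowel 'o' yet inflect differently (karohulo, molnemvokir), so the last vowel is not what conditions the rule; whether the stem ends in a vowel or a consonant is.
"podiba" ends in a vowel. The stems ending in a vowel (leda → kaleda, rohulo → karohulo) add the prefix ka-.
The other pattern: stems ending in a consonant add -ir.
So podiba → kapodiba.

kapodiba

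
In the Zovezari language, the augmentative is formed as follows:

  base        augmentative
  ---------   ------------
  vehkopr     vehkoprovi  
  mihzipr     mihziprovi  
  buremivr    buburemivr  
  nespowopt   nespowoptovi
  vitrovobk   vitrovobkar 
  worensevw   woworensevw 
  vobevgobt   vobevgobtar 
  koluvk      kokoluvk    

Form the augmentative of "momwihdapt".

momwihdaptovi

nespowopt and vobevgobt both end in -t yet inflect differently (nespowoptovi, vobevgobtar), so the final letter is not what conditions the rule; the second-to-last letter is.
"momwihdapt" has second-to-last letter 'p'. The stems whose second-to-last letter is 'p' (vehkopr → vehkoprovi, mihzipr → mihziprovi, nespowopt → nespowoptovi) add -ovi.
The other patterns: stems whose second-to-last letter is 'b' add -ar; stems whose second-to-last letter is 'v' repeat the first consonant+vowel as a prefix.
So momwihdapt → momwihdaptovi.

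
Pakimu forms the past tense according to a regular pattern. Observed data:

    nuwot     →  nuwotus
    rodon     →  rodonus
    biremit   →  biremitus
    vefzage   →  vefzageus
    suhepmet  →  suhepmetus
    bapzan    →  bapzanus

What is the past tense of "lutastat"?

lutastatus

Every pair shown (nuwot → nuwotus, rodon → rodonus, biremit → biremitus, …) follows the same rule: add -us.
So lutastat → lutastatus.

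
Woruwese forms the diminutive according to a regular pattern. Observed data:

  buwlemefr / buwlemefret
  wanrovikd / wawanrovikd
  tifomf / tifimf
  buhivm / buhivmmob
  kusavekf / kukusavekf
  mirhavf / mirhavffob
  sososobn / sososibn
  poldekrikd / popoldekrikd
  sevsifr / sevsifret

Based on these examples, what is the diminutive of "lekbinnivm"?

lekbinnivmmob

mirhavf and kusavekf both end in -f yet inflect differently (mirhavffob, kukusavekf), so the final letter is not what conditions the rule; the second-to-last letter is.
"lekbinnivm" has second-to-last letter 'v'. The stems whose second-to-last letter is 'v' (mirhavf → mirhavffob, buhivm → buhivmmob) double the final consonant and add -ob.
So lekbinnivm → lekbinnivmmob.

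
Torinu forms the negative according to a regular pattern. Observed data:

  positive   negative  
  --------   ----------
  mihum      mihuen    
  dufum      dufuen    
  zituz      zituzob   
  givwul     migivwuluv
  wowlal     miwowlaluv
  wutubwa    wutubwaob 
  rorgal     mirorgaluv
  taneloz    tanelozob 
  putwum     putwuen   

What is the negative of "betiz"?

betizob

"betiz" ends in -z. The stems ending in -z (taneloz → tanelozob, zituz → zituzob) add -ob.
The other patterns: stems ending in -l add mi- … -uv around the stem; stems ending in -m drop the final letter and add -en.
So betiz → betizob.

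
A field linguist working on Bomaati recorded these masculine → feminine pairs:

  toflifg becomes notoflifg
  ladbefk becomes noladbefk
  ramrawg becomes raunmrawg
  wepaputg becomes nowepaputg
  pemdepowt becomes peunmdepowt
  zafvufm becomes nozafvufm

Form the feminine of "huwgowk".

huunwgowk

ramrawg and wepaputg both end in -g yet inflect differently (raunmrawg, nowepaputg), so the final letter is not what conditions the rule; the second-to-last letter is.
"huwgowk" has second-to-last letter 'w'. The stems whose second-to-last letter is 'w' (ramrawg → raunmrawg, pemdepowt → peunmdepowt) insert -un- after the first vowel.
So huwgowk → huunwgowk.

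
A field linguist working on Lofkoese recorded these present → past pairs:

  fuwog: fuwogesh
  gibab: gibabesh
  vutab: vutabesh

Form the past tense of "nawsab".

Every pair shown (fuwog → fuwogesh, gibab → gibabesh, vutab → vutabesh) follows the same rule: add -esh.
So nawsab → nawsabesh.

nawsabesh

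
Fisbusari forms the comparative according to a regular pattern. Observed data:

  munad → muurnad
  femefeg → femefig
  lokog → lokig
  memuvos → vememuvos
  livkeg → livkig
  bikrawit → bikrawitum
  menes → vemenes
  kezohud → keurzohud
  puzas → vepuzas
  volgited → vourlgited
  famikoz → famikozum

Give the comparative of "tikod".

menes and volgited both have last vowel 'e' yet inflect differently (vemenes, vourlgited), so the last vowel is not what conditions the rule; the final letter is.
"tikod" ends in -d. The stems ending in -d (volgited → vourlgited, kezohud → keurzohud, munad → muurnad) insert -ur- after the first vowel.
So tikod → tiurkod.

tiurkod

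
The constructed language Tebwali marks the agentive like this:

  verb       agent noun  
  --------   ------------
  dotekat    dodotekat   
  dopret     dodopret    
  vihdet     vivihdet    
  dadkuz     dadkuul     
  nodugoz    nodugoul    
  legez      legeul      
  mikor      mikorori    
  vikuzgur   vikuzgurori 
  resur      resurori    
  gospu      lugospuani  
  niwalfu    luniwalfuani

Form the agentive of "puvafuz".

dopret and legez both have last vowel 'e' yet inflect differently (dodopret, legeul), so the last vowel is not what conditions the rule; the final letter is.
"puvafuz" ends in -z. The stems ending in -z (dadkuz → dadkuul, nodugoz → nodugoul, legez → legeul) drop the final letter and add -ul.
The other patterns: stems ending in -t repeat the first consonant+vowel as a prefix; stems ending in -r add -ori; stems ending in -u add lu- … -ani around the stem.
So puvafuz → puvafuul.

puvafuul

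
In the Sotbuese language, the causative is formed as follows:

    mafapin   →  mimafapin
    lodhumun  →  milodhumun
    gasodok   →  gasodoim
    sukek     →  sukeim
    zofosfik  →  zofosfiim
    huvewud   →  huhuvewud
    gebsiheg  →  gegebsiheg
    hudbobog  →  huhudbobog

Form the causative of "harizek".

harizeim

mafapin and zofosfik both have last vowel 'i' yet inflect differently (mimafapin, zofosfiim), so the last vowel is not what conditions the rule; the final letter is.
"harizek" ends in -k. The stems ending in -k (gasodok → gasodoim, sukek → sukeim, zofosfik → zofosfiim) drop the final letter and add -im.
So harizek → harizeim.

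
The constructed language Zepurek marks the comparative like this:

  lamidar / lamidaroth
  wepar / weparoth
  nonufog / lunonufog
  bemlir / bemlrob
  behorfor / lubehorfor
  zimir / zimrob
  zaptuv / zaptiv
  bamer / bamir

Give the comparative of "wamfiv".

wamfvob

lamidar and behorfor both end in -r yet inflect differently (lamidaroth, lubehorfor), so the final letter is not what conditions the rule; the last vowel is.
"wamfiv" has last vowel 'i'. The stems whose last vowel is 'i' (bemlir → bemlrob, zimir → zimrob) delete the last vowel and add -ob.
The other patterns: stems whose last vowel is 'a' add -oth; stems whose last vowel is 'o' add the prefix lu-; stems whose last vowel is 'e' or 'u' change the last vowel to 'i'.
So wamfiv → wamfvob.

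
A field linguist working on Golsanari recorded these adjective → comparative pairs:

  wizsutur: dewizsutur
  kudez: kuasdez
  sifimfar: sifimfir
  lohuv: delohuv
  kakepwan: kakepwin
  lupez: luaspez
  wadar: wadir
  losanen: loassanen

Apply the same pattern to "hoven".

hoasven

losanen and kakepwan both end in -n yet inflect differently (loassanen, kakepwin), so the final letter is not what conditions the rule; the last vowel is.
"hoven" has last vowel 'e'. The stems whose last vowel is 'e' (losanen → loassanen, lupez → luaspez, kudez → kuasdez) insert -as- after the first vowel.
The other patterns: stems whose last vowel is 'a' change the last vowel to 'i'; stems whose last vowel is 'u' add the prefix de-.
So hoven → hoasven.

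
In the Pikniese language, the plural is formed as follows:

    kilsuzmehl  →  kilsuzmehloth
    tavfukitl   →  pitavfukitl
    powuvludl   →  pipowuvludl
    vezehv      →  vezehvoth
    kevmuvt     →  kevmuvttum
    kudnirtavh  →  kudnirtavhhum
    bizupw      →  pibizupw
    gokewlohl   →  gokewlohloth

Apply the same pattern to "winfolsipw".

gokewlohl and tavfukitl both end in -l yet inflect differently (gokewlohloth, pitavfukitl), so the final letter is not what conditions the rule; the second-to-last letter is.
"winfolsipw" has second-to-last letter 'p'. The one such stem in the data (bizupw → pibizupw) adds the prefix pi-, so the same rule applies.
So winfolsipw → piwinfolsipw.

piwinfolsipw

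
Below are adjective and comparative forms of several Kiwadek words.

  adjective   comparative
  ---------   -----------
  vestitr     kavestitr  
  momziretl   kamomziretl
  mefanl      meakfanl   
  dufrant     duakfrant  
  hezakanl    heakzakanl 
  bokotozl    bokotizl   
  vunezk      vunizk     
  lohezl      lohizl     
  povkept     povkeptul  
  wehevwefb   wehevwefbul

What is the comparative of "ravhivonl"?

momziretl and mefanl both end in -l yet inflect differently (kamomziretl, meakfanl), so the final letter is not what conditions the rule; the second-to-last letter is.
"ravhivonl" has second-to-last letter 'n'. The stems whose second-to-last letter is 'n' (mefanl → meakfanl, dufrant → duakfrant, hezakanl → heakzakanl) insert -ak- after the first vowel.
So ravhivonl → raakvhivonl.

raakvhivonl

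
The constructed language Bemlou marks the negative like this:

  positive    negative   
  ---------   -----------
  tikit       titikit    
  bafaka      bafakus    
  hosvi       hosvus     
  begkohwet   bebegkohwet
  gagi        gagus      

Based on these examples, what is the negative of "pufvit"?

pupufvit

tikit and gagi both have last vowel 'i' yet inflect differently (titikit, gagus), so the last vowel is not what conditions the rule; whether the stem ends in a vowel or a consonant is.
"pufvit" ends in a consonant. The stems ending in a consonant (begkohwet → bebegkohwet, tikit → titikit) repeat the first consonant+vowel as a prefix.
So pufvit → pupufvit.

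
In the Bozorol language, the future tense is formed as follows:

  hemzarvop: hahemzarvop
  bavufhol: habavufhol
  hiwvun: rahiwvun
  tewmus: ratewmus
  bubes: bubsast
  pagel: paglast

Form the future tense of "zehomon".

hazehomon

tewmus and bubes both end in -s yet inflect differently (ratewmus, bubsast), so the final letter is not what conditions the rule; the last vowel is.
"zehomon" has last vowel 'o'. The stems whose last vowel is 'o' (hemzarvop → hahemzarvop, bavufhol → habavufhol) add the prefix ha-.
The other patterns: stems whose last vowel is 'u' add the prefix ra-; stems whose last vowel is 'e' delete the last vowel and add -ast.
So zehomon → hazehomon.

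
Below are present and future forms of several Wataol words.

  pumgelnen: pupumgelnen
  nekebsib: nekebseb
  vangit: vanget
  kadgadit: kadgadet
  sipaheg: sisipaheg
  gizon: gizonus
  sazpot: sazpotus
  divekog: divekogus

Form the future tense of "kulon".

"kulon" has last vowel 'o'. The stems whose last vowel is 'o' (gizon → gizonus, sazpot → sazpotus, divekog → divekogus) add -us.
So kulon → kulonus.

kulonus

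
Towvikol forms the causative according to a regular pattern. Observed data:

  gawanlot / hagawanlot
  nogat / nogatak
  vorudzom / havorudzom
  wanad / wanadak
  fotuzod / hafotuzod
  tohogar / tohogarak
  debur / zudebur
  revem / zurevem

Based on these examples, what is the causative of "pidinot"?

fotuzod and wanad both end in -d yet inflect differently (hafotuzod, wanadak), so the final letter is not what conditions the rule; the last vowel is.
"pidinot" has last vowel 'o'. The stems whose last vowel is 'o' (gawanlot → hagawanlot, vorudzom → havorudzom, fotuzod → hafotuzod) add the prefix ha-.
The other patterns: stems whose last vowel is 'a' add -ak; stems whose last vowel is 'e' or 'u' add the prefix zu-.
So pidinot → hapidinot.

hapidinot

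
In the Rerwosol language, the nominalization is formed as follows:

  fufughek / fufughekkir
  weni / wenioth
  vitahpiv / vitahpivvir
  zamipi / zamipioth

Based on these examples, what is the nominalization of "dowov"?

dowovvir

"dowov" ends in a consonant. The stems ending in a consonant (vitahpiv → vitahpivvir, fufughek → fufughekkir) double the final consonant and add -ir.
The other pattern: stems ending in a vowel add -oth.
So dowov → dowovvir.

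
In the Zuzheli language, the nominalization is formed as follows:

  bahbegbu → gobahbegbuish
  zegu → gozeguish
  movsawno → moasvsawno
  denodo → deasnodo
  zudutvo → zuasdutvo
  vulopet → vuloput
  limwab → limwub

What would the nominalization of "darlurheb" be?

darlurhub

zegu and zudutvo both begin with z- yet inflect differently (gozeguish, zuasdutvo), so the first letter is not what conditions the rule; the final letter is.
"darlurheb" ends in -b. The one such stem in the data (limwab → limwub) changes the last vowel to 'u' (as does vulopet), so the same rule applies.
The other patterns: stems ending in -u add go- … -ish around the stem; stems ending in -o insert -as- after the first vowel.
So darlurheb → darlurhub.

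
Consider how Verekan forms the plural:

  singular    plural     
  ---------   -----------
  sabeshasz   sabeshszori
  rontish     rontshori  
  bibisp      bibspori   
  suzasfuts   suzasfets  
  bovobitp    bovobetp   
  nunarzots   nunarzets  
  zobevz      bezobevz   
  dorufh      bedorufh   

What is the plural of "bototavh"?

"bototavh" has second-to-last letter 'v'. The one such stem in the data (zobevz → bezobevz) adds the prefix be-, so the same rule applies.
The other patterns: stems whose second-to-last letter is 's' delete the last vowel and add -ori; stems whose second-to-last letter is 't' change the last vowel to 'e'.
So bototavh → bebototavh.

bebototavh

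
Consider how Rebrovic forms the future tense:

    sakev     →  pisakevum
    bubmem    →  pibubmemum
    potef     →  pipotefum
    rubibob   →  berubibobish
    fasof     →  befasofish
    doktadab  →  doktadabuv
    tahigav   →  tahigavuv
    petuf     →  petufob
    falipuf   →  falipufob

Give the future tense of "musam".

potef and fasof both end in -f yet inflect differently (pipotefum, befasofish), so the final letter is not what conditions the rule; the last vowel is.
"musam" has last vowel 'a'. The stems whose last vowel is 'a' (doktadab → doktadabuv, tahigav → tahigavuv) add -uv.
So musam → musamuv.

musamuv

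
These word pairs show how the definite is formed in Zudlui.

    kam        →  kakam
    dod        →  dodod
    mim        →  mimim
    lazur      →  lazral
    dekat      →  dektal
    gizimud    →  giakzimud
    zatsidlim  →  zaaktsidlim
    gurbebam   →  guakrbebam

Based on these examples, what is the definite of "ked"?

keked

"ked" has 1 vowel. The stems with 1 vowel (kam → kakam, dod → dodod, mim → mimim) repeat the first consonant+vowel as a prefix.
So ked → keked.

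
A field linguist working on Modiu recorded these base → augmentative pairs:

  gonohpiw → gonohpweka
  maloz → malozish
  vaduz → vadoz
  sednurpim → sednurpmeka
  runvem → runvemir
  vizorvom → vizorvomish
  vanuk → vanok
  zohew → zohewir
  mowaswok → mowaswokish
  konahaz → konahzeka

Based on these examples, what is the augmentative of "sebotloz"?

sebotlozish

"sebotloz" has last vowel 'o'. The stems whose last vowel is 'o' (vizorvom → vizorvomish, maloz → malozish, mowaswok → mowaswokish) add -ish.
The other patterns: stems whose last vowel is 'a' or 'i' delete the last vowel and add -eka; stems whose last vowel is 'e' add -ir; stems whose last vowel is 'u' change the last vowel to 'o'.
So sebotloz → sebotlozish.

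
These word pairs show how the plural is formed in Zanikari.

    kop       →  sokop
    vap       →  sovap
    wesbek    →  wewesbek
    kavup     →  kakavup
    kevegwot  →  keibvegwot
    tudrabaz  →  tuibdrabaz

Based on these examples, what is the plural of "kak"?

kop and kavup both end in -p yet inflect differently (sokop, kakavup), so the final letter is not what conditions the rule; the number of vowels is.
"kak" has 1 vowel. The stems with 1 vowel (kop → sokop, vap → sovap) add the prefix so-.
The other patterns: stems with 2 vowels repeat the first consonant+vowel as a prefix; stems with 3 vowels insert -ib- after the first vowel.
So kak → sokak.

sokak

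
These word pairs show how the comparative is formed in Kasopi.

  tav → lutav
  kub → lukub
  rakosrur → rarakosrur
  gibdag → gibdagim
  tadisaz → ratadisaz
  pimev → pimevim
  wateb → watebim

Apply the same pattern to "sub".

lusub

kub and wateb both end in -b yet inflect differently (lukub, watebim), so the final letter is not what conditions the rule; the number of vowels is.
"sub" has 1 vowel. The stems with 1 vowel (kub → lukub, tav → lutav) add the prefix lu-.
So sub → lusub.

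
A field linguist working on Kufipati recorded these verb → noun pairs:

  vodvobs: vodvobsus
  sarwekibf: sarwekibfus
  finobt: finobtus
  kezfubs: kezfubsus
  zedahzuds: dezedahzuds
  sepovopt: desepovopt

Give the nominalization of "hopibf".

vodvobs and zedahzuds both end in -s yet inflect differently (vodvobsus, dezedahzuds), so the final letter is not what conditions the rule; the second-to-last letter is.
"hopibf" has second-to-last letter 'b'. The stems whose second-to-last letter is 'b' (vodvobs → vodvobsus, sarwekibf → sarwekibfus, finobt → finobtus) add -us.
The other pattern: stems whose second-to-last letter is 'd' or 'p' add the prefix de-.
So hopibf → hopibfus.

hopibfus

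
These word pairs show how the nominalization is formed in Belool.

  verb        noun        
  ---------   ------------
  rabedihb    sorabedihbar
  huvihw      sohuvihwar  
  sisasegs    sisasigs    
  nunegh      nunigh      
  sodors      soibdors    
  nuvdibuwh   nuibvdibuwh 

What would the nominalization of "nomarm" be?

sisasegs and sodors both end in -s yet inflect differently (sisasigs, soibdors), so the final letter is not what conditions the rule; the second-to-last letter is.
"nomarm" has second-to-last letter 'r'. The one such stem in the data (sodors → soibdors) inserts -ib- after the first vowel (as does nuvdibuwh), so the same rule applies.
So nomarm → noibmarm.

noibmarm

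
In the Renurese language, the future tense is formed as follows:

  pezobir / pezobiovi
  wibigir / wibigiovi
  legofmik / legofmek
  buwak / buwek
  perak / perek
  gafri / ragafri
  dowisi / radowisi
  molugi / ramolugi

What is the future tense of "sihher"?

sihheovi

pezobir and legofmik both have last vowel 'i' yet inflect differently (pezobiovi, legofmek), so the last vowel is not what conditions the rule; the final letter is.
"sihher" ends in -r. The stems ending in -r (pezobir → pezobiovi, wibigir → wibigiovi) drop the final letter and add -ovi.
The other patterns: stems ending in -k change the last vowel to 'e'; stems ending in -i add the prefix ra-.
So sihher → sihheovi.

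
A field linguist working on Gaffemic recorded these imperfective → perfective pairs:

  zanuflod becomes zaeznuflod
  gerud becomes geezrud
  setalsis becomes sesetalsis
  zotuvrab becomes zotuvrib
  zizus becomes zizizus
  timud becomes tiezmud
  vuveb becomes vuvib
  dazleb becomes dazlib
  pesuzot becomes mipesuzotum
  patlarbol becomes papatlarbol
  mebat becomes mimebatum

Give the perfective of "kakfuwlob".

kakfuwlib

zotuvrab and mebat both have last vowel 'a' yet inflect differently (zotuvrib, mimebatum), so the last vowel is not what conditions the rule; the final letter is.
"kakfuwlob" ends in -b. The stems ending in -b (zotuvrab → zotuvrib, dazleb → dazlib, vuveb → vuvib) change the last vowel to 'i'.
The other patterns: stems ending in -t add mi- … -um around the stem; stems ending in -d insert -ez- after the first vowel; stems ending in -l or -s repeat the first consonant+vowel as a prefix.
So kakfuwlob → kakfuwlib.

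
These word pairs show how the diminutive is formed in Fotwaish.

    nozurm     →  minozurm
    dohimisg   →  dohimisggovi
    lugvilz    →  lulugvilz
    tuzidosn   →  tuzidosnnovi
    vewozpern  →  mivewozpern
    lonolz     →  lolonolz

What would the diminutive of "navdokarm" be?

minavdokarm

tuzidosn and vewozpern both end in -n yet inflect differently (tuzidosnnovi, mivewozpern), so the final letter is not what conditions the rule; the second-to-last letter is.
"navdokarm" has second-to-last letter 'r'. The stems whose second-to-last letter is 'r' (vewozpern → mivewozpern, nozurm → minozurm) add the prefix mi-.
So navdokarm → minavdokarm.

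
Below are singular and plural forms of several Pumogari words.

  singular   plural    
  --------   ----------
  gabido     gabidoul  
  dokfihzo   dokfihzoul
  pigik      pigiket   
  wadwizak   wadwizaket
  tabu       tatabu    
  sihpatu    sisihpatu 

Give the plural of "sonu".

sosonu

gabido and wadwizak both have 3 vowels yet inflect differently (gabidoul, wadwizaket), so the number of vowels is not what conditions the rule; the final letter is.
"sonu" ends in -u. The stems ending in -u (tabu → tatabu, sihpatu → sisihpatu) repeat the first consonant+vowel as a prefix.
The other patterns: stems ending in -o add -ul; stems ending in -k add -et.
So sonu → sosonu.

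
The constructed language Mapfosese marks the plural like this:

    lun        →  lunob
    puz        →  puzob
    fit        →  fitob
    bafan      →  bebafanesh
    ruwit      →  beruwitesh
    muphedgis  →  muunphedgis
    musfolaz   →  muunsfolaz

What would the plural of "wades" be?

bewadesesh

"wades" has 2 vowels. The stems with 2 vowels (bafan → bebafanesh, ruwit → beruwitesh) add be- … -esh around the stem.
So wades → bewadesesh.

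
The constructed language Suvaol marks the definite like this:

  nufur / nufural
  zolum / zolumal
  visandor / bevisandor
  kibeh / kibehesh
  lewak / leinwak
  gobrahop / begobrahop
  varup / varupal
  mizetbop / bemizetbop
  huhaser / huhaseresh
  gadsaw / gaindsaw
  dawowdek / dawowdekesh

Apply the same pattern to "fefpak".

feinfpak

"fefpak" has last vowel 'a'. The stems whose last vowel is 'a' (gadsaw → gaindsaw, lewak → leinwak) insert -in- after the first vowel.
The other patterns: stems whose last vowel is 'e' add -esh; stems whose last vowel is 'u' add -al; stems whose last vowel is 'o' add the prefix be-.
So fefpak → feinfpak.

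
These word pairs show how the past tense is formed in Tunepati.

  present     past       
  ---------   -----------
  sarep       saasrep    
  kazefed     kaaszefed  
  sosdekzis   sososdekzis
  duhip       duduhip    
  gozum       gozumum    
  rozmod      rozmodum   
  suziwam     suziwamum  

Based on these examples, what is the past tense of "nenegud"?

nenegudum

"nenegud" has last vowel 'u'. The one such stem in the data (gozum → gozumum) adds -um, so the same rule applies.
So nenegud → nenegudum.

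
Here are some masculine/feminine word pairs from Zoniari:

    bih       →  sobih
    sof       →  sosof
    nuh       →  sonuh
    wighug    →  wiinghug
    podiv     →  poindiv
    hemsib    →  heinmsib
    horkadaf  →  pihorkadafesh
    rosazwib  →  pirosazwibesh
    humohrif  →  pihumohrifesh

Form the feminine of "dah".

sof and horkadaf both end in -f yet inflect differently (sosof, pihorkadafesh), so the final letter is not what conditions the rule; the number of vowels is.
"dah" has 1 vowel. The stems with 1 vowel (bih → sobih, sof → sosof, nuh → sonuh) add the prefix so-.
So dah → sodah.

sodah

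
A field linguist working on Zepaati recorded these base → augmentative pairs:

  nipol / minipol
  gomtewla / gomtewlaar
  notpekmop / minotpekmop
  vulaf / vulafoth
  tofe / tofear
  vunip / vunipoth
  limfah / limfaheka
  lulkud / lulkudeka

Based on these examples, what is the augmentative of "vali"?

valioth

notpekmop and vunip both end in -p yet inflect differently (minotpekmop, vunipoth), so the final letter is not what conditions the rule; the first letter is.
"vali" begins with v-. The stems beginning with v- (vunip → vunipoth, vulaf → vulafoth) add -oth.
So vali → valioth.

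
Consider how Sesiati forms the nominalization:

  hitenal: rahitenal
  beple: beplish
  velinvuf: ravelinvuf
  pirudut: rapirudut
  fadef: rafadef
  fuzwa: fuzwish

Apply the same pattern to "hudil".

fadef and beple both have last vowel 'e' yet inflect differently (rafadef, beplish), so the last vowel is not what conditions the rule; whether the stem ends in a vowel or a consonant is.
"hudil" ends in a consonant. The stems ending in a consonant (velinvuf → ravelinvuf, pirudut → rapirudut, fadef → rafadef) add the prefix ra-.
The other pattern: stems ending in a vowel drop the final letter and add -ish.
So hudil → rahudil.

rahudil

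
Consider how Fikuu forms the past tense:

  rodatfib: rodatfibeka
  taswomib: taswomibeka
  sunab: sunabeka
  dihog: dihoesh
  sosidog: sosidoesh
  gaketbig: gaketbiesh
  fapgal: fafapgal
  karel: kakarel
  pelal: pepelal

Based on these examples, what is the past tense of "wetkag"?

wetkaesh

"wetkag" ends in -g. The stems ending in -g (dihog → dihoesh, sosidog → sosidoesh, gaketbig → gaketbiesh) drop the final letter and add -esh.
The other patterns: stems ending in -b add -eka; stems ending in -l repeat the first consonant+vowel as a prefix.
So wetkag → wetkaesh.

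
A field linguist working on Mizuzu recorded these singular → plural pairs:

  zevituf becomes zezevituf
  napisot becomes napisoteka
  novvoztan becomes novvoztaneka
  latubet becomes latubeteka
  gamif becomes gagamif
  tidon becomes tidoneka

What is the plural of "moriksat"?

moriksateka

zevituf and novvoztan both have 3 vowels yet inflect differently (zezevituf, novvoztaneka), so the number of vowels is not what conditions the rule; the final letter is.
"moriksat" ends in -t. The stems ending in -t (napisot → napisoteka, latubet → latubeteka) add -eka.
The other pattern: stems ending in -f repeat the first consonant+vowel as a prefix.
So moriksat → moriksateka.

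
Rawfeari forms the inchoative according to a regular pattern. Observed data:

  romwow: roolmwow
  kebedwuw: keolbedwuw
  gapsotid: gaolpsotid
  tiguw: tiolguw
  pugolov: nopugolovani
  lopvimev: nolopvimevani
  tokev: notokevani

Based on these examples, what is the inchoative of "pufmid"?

puolfmid

"pufmid" ends in -d. The one such stem in the data (gapsotid → gaolpsotid) inserts -ol- after the first vowel (as do kebedwuw, romwow), so the same rule applies.
So pufmid → puolfmid.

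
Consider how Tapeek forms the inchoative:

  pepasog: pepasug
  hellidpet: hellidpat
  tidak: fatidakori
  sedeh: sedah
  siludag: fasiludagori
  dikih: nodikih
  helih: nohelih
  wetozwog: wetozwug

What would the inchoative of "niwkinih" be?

wetozwog and siludag both end in -g yet inflect differently (wetozwug, fasiludagori), so the final letter is not what conditions the rule; the last vowel is.
"niwkinih" has last vowel 'i'. The stems whose last vowel is 'i' (helih → nohelih, dikih → nodikih) add the prefix no-.
The other patterns: stems whose last vowel is 'o' change the last vowel to 'u'; stems whose last vowel is 'a' add fa- … -ori around the stem; stems whose last vowel is 'e' change the last vowel to 'a'.
So niwkinih → noniwkinih.

noniwkinih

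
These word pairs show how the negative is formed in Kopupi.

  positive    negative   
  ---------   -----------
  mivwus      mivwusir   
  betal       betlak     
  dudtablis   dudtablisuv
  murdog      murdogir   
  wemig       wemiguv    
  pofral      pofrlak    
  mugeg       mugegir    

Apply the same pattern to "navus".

navusir

wemig and murdog both end in -g yet inflect differently (wemiguv, murdogir), so the final letter is not what conditions the rule; the last vowel is.
"navus" has last vowel 'u'. The one such stem in the data (mivwus → mivwusir) adds -ir, so the same rule applies.
The other patterns: stems whose last vowel is 'i' add -uv; stems whose last vowel is 'a' delete the last vowel and add -ak.
So navus → navusir.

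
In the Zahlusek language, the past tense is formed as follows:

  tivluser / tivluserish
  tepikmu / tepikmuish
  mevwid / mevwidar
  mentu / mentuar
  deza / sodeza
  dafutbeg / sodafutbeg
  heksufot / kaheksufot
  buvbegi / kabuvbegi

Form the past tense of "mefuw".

mefuwar

tepikmu and mentu both end in -u yet inflect differently (tepikmuish, mentuar), so the final letter is not what conditions the rule; the first letter is.
"mefuw" begins with m-. The stems beginning with m- (mevwid → mevwidar, mentu → mentuar) add -ar.
So mefuw → mefuwar.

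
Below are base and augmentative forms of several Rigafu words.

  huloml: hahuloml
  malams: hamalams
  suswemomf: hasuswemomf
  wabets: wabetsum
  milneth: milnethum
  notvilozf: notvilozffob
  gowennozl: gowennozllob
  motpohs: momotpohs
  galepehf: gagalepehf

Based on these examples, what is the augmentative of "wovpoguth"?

wovpoguthum

malams and wabets both end in -s yet inflect differently (hamalams, wabetsum), so the final letter is not what conditions the rule; the second-to-last letter is.
"wovpoguth" has second-to-last letter 't'. The stems whose second-to-last letter is 't' (wabets → wabetsum, milneth → milnethum) add -um.
The other patterns: stems whose second-to-last letter is 'm' add the prefix ha-; stems whose second-to-last letter is 'z' double the final consonant and add -ob; stems whose second-to-last letter is 'h' repeat the first consonant+vowel as a prefix.
So wovpoguth → wovpoguthum.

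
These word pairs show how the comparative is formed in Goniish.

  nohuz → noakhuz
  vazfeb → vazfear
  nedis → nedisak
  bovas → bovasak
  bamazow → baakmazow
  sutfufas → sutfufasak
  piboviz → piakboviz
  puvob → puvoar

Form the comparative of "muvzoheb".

muvzohear

puvob and bamazow both have last vowel 'o' yet inflect differently (puvoar, baakmazow), so the last vowel is not what conditions the rule; the final letter is.
"muvzoheb" ends in -b. The stems ending in -b (puvob → puvoar, vazfeb → vazfear) drop the final letter and add -ar.
So muvzoheb → muvzohear.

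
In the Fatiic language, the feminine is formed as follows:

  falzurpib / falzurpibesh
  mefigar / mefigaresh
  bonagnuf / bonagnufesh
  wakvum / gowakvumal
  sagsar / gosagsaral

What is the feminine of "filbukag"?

filbukagesh

mefigar and sagsar both end in -r yet inflect differently (mefigaresh, gosagsaral), so the final letter is not what conditions the rule; the number of vowels is.
"filbukag" has 3 vowels. The stems with 3 vowels (falzurpib → falzurpibesh, mefigar → mefigaresh, bonagnuf → bonagnufesh) add -esh.
So filbukag → filbukagesh.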